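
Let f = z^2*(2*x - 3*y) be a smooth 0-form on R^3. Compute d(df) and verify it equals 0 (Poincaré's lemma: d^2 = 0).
d(df) = 0

Step 1: df = sum_i (∂f/∂x_i) dx_i = (2*z^2) dx + (-3*z^2) dy + (2*z*(2*x - 3*y)) dz.
Step 2: Apply d again. Using the 1-form formula, the coefficient of dx ∧ dy in d(df) is ∂^2 f/∂x ∂y - ∂^2 f/∂y ∂x = (0) - (0) = 0 (equality of mixed partials for smooth f).
Similarly for dx ∧ dz and dy ∧ dz — all coefficients vanish. So d(df) = 0.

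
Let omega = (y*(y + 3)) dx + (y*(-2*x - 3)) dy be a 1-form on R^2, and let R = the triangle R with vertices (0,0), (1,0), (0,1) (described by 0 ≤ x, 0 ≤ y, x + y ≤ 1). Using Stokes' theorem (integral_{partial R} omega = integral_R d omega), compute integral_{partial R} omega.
integral_(partial R) omega = -13/6

Stokes: integral_partial_R omega = integral_R d omega with d omega = (∂Q/∂x - ∂P/∂y) dx ∧ dy.
  ∂Q/∂x = -2*y
  ∂P/∂y = 2*y + 3
  integrand = ∂Q/∂x - ∂P/∂y = -4*y - 3.
Integrating over R: integral_0^1 integral_0^{1-x} (-4*y - 3) dy dx = -13/6.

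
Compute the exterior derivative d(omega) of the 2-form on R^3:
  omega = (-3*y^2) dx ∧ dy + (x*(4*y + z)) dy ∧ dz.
d(omega) = (4*y + z) dx ∧ dy ∧ dz

For a 2-form omega = sum_{i<j} g_{ij} dx_i ∧ dx_j, the exterior derivative is
  d(omega) = sum_{i<j} d(g_{ij}) ∧ dx_i ∧ dx_j = sum_{i<j, k} (∂g_{ij}/∂x_k) dx_k ∧ dx_i ∧ dx_j.
Expand each term, using dx_k ∧ dx_i ∧ dx_j = sgn(permutation) dx_{(a)} ∧ dx_{(b)} ∧ dx_{(c)} with (a < b < c) sorted:
  d(x*(4*y + z)) includes (∂/∂x)(x*(4*y + z)) dx = (4*y + z) dx, which multiplied by dy ∧ dz gives (4*y + z) dx ∧ dy ∧ dz
Collecting like 3-forms: d(omega) = (4*y + z) dx ∧ dy ∧ dz.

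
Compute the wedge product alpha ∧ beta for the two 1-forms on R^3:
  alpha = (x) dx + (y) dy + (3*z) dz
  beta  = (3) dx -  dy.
alpha ∧ beta = (-x - 3*y) dx ∧ dy + (-9*z) dx ∧ dz + (3*z) dy ∧ dz

Distribute the wedge, using dx_i ∧ dx_j = -dx_j ∧ dx_i and dx_i ∧ dx_i = 0. For each pair (i, j) with i < j, the coefficient of dx_i ∧ dx_j in alpha ∧ beta is (alpha_i * beta_j - alpha_j * beta_i). Collecting: alpha ∧ beta = (-x - 3*y) dx ∧ dy + (-9*z) dx ∧ dz + (3*z) dy ∧ dz.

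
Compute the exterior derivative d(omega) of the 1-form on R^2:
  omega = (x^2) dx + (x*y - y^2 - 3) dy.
d(omega) = (y) dx ∧ dy

For a 1-form omega = sum_i f_i dx_i, the exterior derivative is
  d(omega) = sum_{i < j} (∂f_j/∂x_i - ∂f_i/∂x_j) dx_i ∧ dx_j.
  coefficient of dx ∧ dy: ∂f_2/∂x - ∂f_1/∂y = ∂(x*y - y^2 - 3)/∂x - ∂(x^2)/∂y = y
Assembling: d(omega) = (y) dx ∧ dy.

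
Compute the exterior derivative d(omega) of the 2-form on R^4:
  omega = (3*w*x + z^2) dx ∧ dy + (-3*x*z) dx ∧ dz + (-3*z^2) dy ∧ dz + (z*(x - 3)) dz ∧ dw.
d(omega) = (2*z) dx ∧ dy ∧ dz + (3*x) dx ∧ dy ∧ dw + (z) dx ∧ dz ∧ dw

For a 2-form omega = sum_{i<j} g_{ij} dx_i ∧ dx_j, the exterior derivative is
  d(omega) = sum_{i<j} d(g_{ij}) ∧ dx_i ∧ dx_j = sum_{i<j, k} (∂g_{ij}/∂x_k) dx_k ∧ dx_i ∧ dx_j.
Expand each term, using dx_k ∧ dx_i ∧ dx_j = sgn(permutation) dx_{(a)} ∧ dx_{(b)} ∧ dx_{(c)} with (a < b < c) sorted:
  d(3*w*x + z^2) includes (∂/∂z)(3*w*x + z^2) dz = (2*z) dz, which multiplied by dx ∧ dy gives (2*z) dx ∧ dy ∧ dz
  d(3*w*x + z^2) includes (∂/∂w)(3*w*x + z^2) dw = (3*x) dw, which multiplied by dx ∧ dy gives (3*x) dx ∧ dy ∧ dw
  d(z*(x - 3)) includes (∂/∂x)(z*(x - 3)) dx = (z) dx, which multiplied by dz ∧ dw gives (z) dx ∧ dz ∧ dw
Collecting like 3-forms: d(omega) = (2*z) dx ∧ dy ∧ dz + (3*x) dx ∧ dy ∧ dw + (z) dx ∧ dz ∧ dw.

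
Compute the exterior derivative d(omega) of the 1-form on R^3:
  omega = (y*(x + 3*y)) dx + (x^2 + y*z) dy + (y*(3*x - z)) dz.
d(omega) = (x - 6*y) dx ∧ dy + (3*y) dx ∧ dz + (3*x - y - z) dy ∧ dz

For a 1-form omega = sum_i f_i dx_i, the exterior derivative is
  d(omega) = sum_{i < j} (∂f_j/∂x_i - ∂f_i/∂x_j) dx_i ∧ dx_j.
  coefficient of dx ∧ dy: ∂f_2/∂x - ∂f_1/∂y = ∂(x^2 + y*z)/∂x - ∂(y*(x + 3*y))/∂y = x - 6*y
  coefficient of dx ∧ dz: ∂f_3/∂x - ∂f_1/∂z = ∂(y*(3*x - z))/∂x - ∂(y*(x + 3*y))/∂z = 3*y
  coefficient of dy ∧ dz: ∂f_3/∂y - ∂f_2/∂z = ∂(y*(3*x - z))/∂y - ∂(x^2 + y*z)/∂z = 3*x - y - z
Assembling: d(omega) = (x - 6*y) dx ∧ dy + (3*y) dx ∧ dz + (3*x - y - z) dy ∧ dz.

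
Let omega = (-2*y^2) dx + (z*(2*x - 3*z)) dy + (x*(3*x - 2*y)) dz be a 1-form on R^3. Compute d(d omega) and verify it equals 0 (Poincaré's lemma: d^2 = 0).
d(d omega) = 0

Step 1: d omega = sum_{i<j} (∂f_j/∂x_i - ∂f_i/∂x_j) dx_i ∧ dx_j:
  coeff of dx ∧ dy: 4*y + 2*z
  coeff of dx ∧ dz: 6*x - 2*y
  coeff of dy ∧ dz: -4*x + 6*z
Step 2: Apply d again to each 2-form coefficient. The only possible 3-form in R^3 is dx ∧ dy ∧ dz, with coefficient
  ∂(coeff of dy∧dz)/∂x - ∂(coeff of dx∧dz)/∂y + ∂(coeff of dx∧dy)/∂z
  = ∂/∂x (-4*x + 6*z) - ∂/∂y (6*x - 2*y) + ∂/∂z (4*y + 2*z).
Each of these terms simplifies to sums of mixed partials that cancel in pairs. The result is 0 (by equality of mixed partials for smooth functions — Schwarz / Clairaut).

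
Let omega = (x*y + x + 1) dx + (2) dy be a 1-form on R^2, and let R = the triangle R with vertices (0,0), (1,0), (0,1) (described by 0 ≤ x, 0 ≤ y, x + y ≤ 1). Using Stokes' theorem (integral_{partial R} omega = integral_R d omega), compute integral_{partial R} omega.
integral_(partial R) omega = -1/6

Stokes: integral_partial_R omega = integral_R d omega with d omega = (∂Q/∂x - ∂P/∂y) dx ∧ dy.
  ∂Q/∂x = 0
  ∂P/∂y = x
  integrand = ∂Q/∂x - ∂P/∂y = -x.
Integrating over R: integral_0^1 integral_0^{1-x} (-x) dy dx = -1/6.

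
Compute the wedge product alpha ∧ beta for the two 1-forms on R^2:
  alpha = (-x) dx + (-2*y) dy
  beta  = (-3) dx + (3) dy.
alpha ∧ beta = (-3*x - 6*y) dx ∧ dy

Distribute the wedge, using dx_i ∧ dx_j = -dx_j ∧ dx_i and dx_i ∧ dx_i = 0. For each pair (i, j) with i < j, the coefficient of dx_i ∧ dx_j in alpha ∧ beta is (alpha_i * beta_j - alpha_j * beta_i). Collecting: alpha ∧ beta = (-3*x - 6*y) dx ∧ dy.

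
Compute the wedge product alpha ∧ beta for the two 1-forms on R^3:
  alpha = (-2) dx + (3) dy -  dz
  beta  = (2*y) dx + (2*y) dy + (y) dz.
alpha ∧ beta = (-10*y) dx ∧ dy + (5*y) dy ∧ dz

Distribute the wedge, using dx_i ∧ dx_j = -dx_j ∧ dx_i and dx_i ∧ dx_i = 0. For each pair (i, j) with i < j, the coefficient of dx_i ∧ dx_j in alpha ∧ beta is (alpha_i * beta_j - alpha_j * beta_i). Collecting: alpha ∧ beta = (-10*y) dx ∧ dy + (5*y) dy ∧ dz.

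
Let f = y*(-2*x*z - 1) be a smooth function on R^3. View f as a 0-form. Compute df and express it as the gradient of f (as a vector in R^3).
df = (-2*y*z) dx + (-2*x*z - 1) dy + (-2*x*y) dz; grad f = (-2*y*z, -2*x*z - 1, -2*x*y)

For a 0-form f, d f = (∂f/∂x) dx + (∂f/∂y) dy + (∂f/∂z) dz. The components of the vector representation are exactly the entries of grad f in Cartesian coordinates:
  ∂f/∂x = -2*y*z
  ∂f/∂y = -2*x*z - 1
  ∂f/∂z = -2*x*y.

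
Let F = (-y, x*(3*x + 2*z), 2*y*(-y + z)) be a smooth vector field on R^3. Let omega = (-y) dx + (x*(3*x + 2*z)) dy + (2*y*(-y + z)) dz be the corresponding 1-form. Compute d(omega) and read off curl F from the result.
d(omega) = (-2*x - 4*y + 2*z) dy ∧ dz + (0) dz ∧ dx + (6*x + 2*z + 1) dx ∧ dy; curl F = (-2*x - 4*y + 2*z, 0, 6*x + 2*z + 1)

d omega = sum_{i<j} (∂f_j/∂x_i - ∂f_i/∂x_j) dx_i ∧ dx_j. Under the identification (dy ∧ dz, dz ∧ dx, dx ∧ dy) ↔ (e_x, e_y, e_z), the coefficients are exactly the components of curl F. Compute:
  ∂R/∂y - ∂Q/∂z = (-4*y + 2*z) - (2*x) = -2*x - 4*y + 2*z
  ∂P/∂z - ∂R/∂x = (0) - (0) = 0
  ∂Q/∂x - ∂P/∂y = (6*x + 2*z) - (-1) = 6*x + 2*z + 1.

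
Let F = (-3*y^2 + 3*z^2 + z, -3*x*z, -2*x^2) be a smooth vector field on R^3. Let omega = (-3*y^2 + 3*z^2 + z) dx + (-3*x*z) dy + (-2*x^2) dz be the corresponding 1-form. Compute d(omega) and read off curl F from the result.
d(omega) = (3*x) dy ∧ dz + (4*x + 6*z + 1) dz ∧ dx + (6*y - 3*z) dx ∧ dy; curl F = (3*x, 4*x + 6*z + 1, 6*y - 3*z)

d omega = sum_{i<j} (∂f_j/∂x_i - ∂f_i/∂x_j) dx_i ∧ dx_j. Under the identification (dy ∧ dz, dz ∧ dx, dx ∧ dy) ↔ (e_x, e_y, e_z), the coefficients are exactly the components of curl F. Compute:
  ∂R/∂y - ∂Q/∂z = (0) - (-3*x) = 3*x
  ∂P/∂z - ∂R/∂x = (6*z + 1) - (-4*x) = 4*x + 6*z + 1
  ∂Q/∂x - ∂P/∂y = (-3*z) - (-6*y) = 6*y - 3*z.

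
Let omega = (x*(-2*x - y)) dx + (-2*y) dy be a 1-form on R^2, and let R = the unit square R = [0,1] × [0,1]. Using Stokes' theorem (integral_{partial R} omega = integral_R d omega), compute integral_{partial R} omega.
integral_(partial R) omega = 1/2

Stokes: integral_partial_R omega = integral_R d omega with d omega = (∂Q/∂x - ∂P/∂y) dx ∧ dy.
  ∂Q/∂x = 0
  ∂P/∂y = -x
  integrand = ∂Q/∂x - ∂P/∂y = x.
Integrating over R: integral_0^1 integral_0^1 (x) dx dy = 1/2.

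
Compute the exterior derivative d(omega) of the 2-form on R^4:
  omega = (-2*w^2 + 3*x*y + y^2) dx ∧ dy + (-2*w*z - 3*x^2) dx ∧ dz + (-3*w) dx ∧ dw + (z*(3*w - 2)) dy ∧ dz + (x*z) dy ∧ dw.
d(omega) = (-4*w + z) dx ∧ dy ∧ dw + (-2*z) dx ∧ dz ∧ dw + (-x + 3*z) dy ∧ dz ∧ dw

For a 2-form omega = sum_{i<j} g_{ij} dx_i ∧ dx_j, the exterior derivative is
  d(omega) = sum_{i<j} d(g_{ij}) ∧ dx_i ∧ dx_j = sum_{i<j, k} (∂g_{ij}/∂x_k) dx_k ∧ dx_i ∧ dx_j.
Expand each term, using dx_k ∧ dx_i ∧ dx_j = sgn(permutation) dx_{(a)} ∧ dx_{(b)} ∧ dx_{(c)} with (a < b < c) sorted:
  d(-2*w^2 + 3*x*y + y^2) includes (∂/∂w)(-2*w^2 + 3*x*y + y^2) dw = (-4*w) dw, which multiplied by dx ∧ dy gives (-4*w) dx ∧ dy ∧ dw
  d(-2*w*z - 3*x^2) includes (∂/∂w)(-2*w*z - 3*x^2) dw = (-2*z) dw, which multiplied by dx ∧ dz gives (-2*z) dx ∧ dz ∧ dw
  d(z*(3*w - 2)) includes (∂/∂w)(z*(3*w - 2)) dw = (3*z) dw, which multiplied by dy ∧ dz gives (3*z) dy ∧ dz ∧ dw
  d(x*z) includes (∂/∂x)(x*z) dx = (z) dx, which multiplied by dy ∧ dw gives (z) dx ∧ dy ∧ dw
  d(x*z) includes (∂/∂z)(x*z) dz = (x) dz, which multiplied by dy ∧ dw gives (-x) dy ∧ dz ∧ dw
Collecting like 3-forms: d(omega) = (-4*w + z) dx ∧ dy ∧ dw + (-2*z) dx ∧ dz ∧ dw + (-x + 3*z) dy ∧ dz ∧ dw.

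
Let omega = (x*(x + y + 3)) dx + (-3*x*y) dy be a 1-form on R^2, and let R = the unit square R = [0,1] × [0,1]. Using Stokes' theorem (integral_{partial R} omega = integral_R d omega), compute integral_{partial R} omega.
integral_(partial R) omega = -2

Stokes: integral_partial_R omega = integral_R d omega with d omega = (∂Q/∂x - ∂P/∂y) dx ∧ dy.
  ∂Q/∂x = -3*y
  ∂P/∂y = x
  integrand = ∂Q/∂x - ∂P/∂y = -x - 3*y.
Integrating over R: integral_0^1 integral_0^1 (-x - 3*y) dx dy = -2.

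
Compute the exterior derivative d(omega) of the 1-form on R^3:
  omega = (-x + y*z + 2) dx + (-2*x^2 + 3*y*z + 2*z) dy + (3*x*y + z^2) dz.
d(omega) = (-4*x - z) dx ∧ dy + (2*y) dx ∧ dz + (3*x - 3*y - 2) dy ∧ dz

For a 1-form omega = sum_i f_i dx_i, the exterior derivative is
  d(omega) = sum_{i < j} (∂f_j/∂x_i - ∂f_i/∂x_j) dx_i ∧ dx_j.
  coefficient of dx ∧ dy: ∂f_2/∂x - ∂f_1/∂y = ∂(-2*x^2 + 3*y*z + 2*z)/∂x - ∂(-x + y*z + 2)/∂y = -4*x - z
  coefficient of dx ∧ dz: ∂f_3/∂x - ∂f_1/∂z = ∂(3*x*y + z^2)/∂x - ∂(-x + y*z + 2)/∂z = 2*y
  coefficient of dy ∧ dz: ∂f_3/∂y - ∂f_2/∂z = ∂(3*x*y + z^2)/∂y - ∂(-2*x^2 + 3*y*z + 2*z)/∂z = 3*x - 3*y - 2
Assembling: d(omega) = (-4*x - z) dx ∧ dy + (2*y) dx ∧ dz + (3*x - 3*y - 2) dy ∧ dz.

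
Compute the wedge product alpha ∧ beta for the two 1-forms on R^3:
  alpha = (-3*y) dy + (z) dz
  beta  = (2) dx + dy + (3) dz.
alpha ∧ beta = (6*y) dx ∧ dy + (-9*y - z) dy ∧ dz + (-2*z) dx ∧ dz

Distribute the wedge, using dx_i ∧ dx_j = -dx_j ∧ dx_i and dx_i ∧ dx_i = 0. For each pair (i, j) with i < j, the coefficient of dx_i ∧ dx_j in alpha ∧ beta is (alpha_i * beta_j - alpha_j * beta_i). Collecting: alpha ∧ beta = (6*y) dx ∧ dy + (-9*y - z) dy ∧ dz + (-2*z) dx ∧ dz.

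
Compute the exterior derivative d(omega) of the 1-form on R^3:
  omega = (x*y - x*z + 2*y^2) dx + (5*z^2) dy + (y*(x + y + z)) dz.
d(omega) = (-x - 4*y) dx ∧ dy + (x + y) dx ∧ dz + (x + 2*y - 9*z) dy ∧ dz

For a 1-form omega = sum_i f_i dx_i, the exterior derivative is
  d(omega) = sum_{i < j} (∂f_j/∂x_i - ∂f_i/∂x_j) dx_i ∧ dx_j.
  coefficient of dx ∧ dy: ∂f_2/∂x - ∂f_1/∂y = ∂(5*z^2)/∂x - ∂(x*y - x*z + 2*y^2)/∂y = -x - 4*y
  coefficient of dx ∧ dz: ∂f_3/∂x - ∂f_1/∂z = ∂(y*(x + y + z))/∂x - ∂(x*y - x*z + 2*y^2)/∂z = x + y
  coefficient of dy ∧ dz: ∂f_3/∂y - ∂f_2/∂z = ∂(y*(x + y + z))/∂y - ∂(5*z^2)/∂z = x + 2*y - 9*z
Assembling: d(omega) = (-x - 4*y) dx ∧ dy + (x + y) dx ∧ dz + (x + 2*y - 9*z) dy ∧ dz.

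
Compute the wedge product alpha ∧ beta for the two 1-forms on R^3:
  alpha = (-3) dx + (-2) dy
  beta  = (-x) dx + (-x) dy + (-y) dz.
alpha ∧ beta = (x) dx ∧ dy + (3*y) dx ∧ dz + (2*y) dy ∧ dz

Distribute the wedge, using dx_i ∧ dx_j = -dx_j ∧ dx_i and dx_i ∧ dx_i = 0. For each pair (i, j) with i < j, the coefficient of dx_i ∧ dx_j in alpha ∧ beta is (alpha_i * beta_j - alpha_j * beta_i). Collecting: alpha ∧ beta = (x) dx ∧ dy + (3*y) dx ∧ dz + (2*y) dy ∧ dz.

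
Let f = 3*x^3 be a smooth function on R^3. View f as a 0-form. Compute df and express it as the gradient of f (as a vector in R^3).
df = (9*x^2) dx + (0) dy + (0) dz; grad f = (9*x^2, 0, 0)

For a 0-form f, d f = (∂f/∂x) dx + (∂f/∂y) dy + (∂f/∂z) dz. The components of the vector representation are exactly the entries of grad f in Cartesian coordinates:
  ∂f/∂x = 9*x^2
  ∂f/∂y = 0
  ∂f/∂z = 0.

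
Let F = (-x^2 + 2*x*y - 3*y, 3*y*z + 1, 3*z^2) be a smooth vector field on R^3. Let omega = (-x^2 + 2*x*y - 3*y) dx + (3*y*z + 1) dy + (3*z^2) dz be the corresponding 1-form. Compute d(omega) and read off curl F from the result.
d(omega) = (-3*y) dy ∧ dz + (0) dz ∧ dx + (3 - 2*x) dx ∧ dy; curl F = (-3*y, 0, 3 - 2*x)

d omega = sum_{i<j} (∂f_j/∂x_i - ∂f_i/∂x_j) dx_i ∧ dx_j. Under the identification (dy ∧ dz, dz ∧ dx, dx ∧ dy) ↔ (e_x, e_y, e_z), the coefficients are exactly the components of curl F. Compute:
  ∂R/∂y - ∂Q/∂z = (0) - (3*y) = -3*y
  ∂P/∂z - ∂R/∂x = (0) - (0) = 0
  ∂Q/∂x - ∂P/∂y = (0) - (2*x - 3) = 3 - 2*x.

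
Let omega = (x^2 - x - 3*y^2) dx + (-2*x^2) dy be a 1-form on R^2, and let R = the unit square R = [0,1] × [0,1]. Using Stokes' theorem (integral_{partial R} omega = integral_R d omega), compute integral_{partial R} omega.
integral_(partial R) omega = 1

Stokes: integral_partial_R omega = integral_R d omega with d omega = (∂Q/∂x - ∂P/∂y) dx ∧ dy.
  ∂Q/∂x = -4*x
  ∂P/∂y = -6*y
  integrand = ∂Q/∂x - ∂P/∂y = -4*x + 6*y.
Integrating over R: integral_0^1 integral_0^1 (-4*x + 6*y) dx dy = 1.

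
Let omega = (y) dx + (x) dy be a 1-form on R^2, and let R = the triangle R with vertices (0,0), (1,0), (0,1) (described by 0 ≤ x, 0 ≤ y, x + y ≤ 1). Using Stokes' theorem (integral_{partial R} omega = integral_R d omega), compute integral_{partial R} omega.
integral_(partial R) omega = 0

Stokes: integral_partial_R omega = integral_R d omega with d omega = (∂Q/∂x - ∂P/∂y) dx ∧ dy.
  ∂Q/∂x = 1
  ∂P/∂y = 1
  integrand = ∂Q/∂x - ∂P/∂y = 0.
Integrating over R: integral_0^1 integral_0^{1-x} (0) dy dx = 0.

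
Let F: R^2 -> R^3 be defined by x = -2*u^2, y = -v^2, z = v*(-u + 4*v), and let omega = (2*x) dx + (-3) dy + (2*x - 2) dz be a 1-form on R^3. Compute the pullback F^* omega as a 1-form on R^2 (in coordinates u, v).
F^* omega = (16*u^3 + 4*u^2*v + 2*v) du + (4*u^3 - 32*u^2*v + 2*u - 10*v) dv

Using F^*(f dg) = (f ∘ F) d(g ∘ F), substitute each coordinate x_i by F_i(u, v) in f_i, and replace dx_i by d F_i = (∂F_i/∂u) du + (∂F_i/∂v) dv.
  For the x component: f_1(F) = -4*u^2; d F_1 = (-4*u) du + (0) dv
  For the y component: f_2(F) = -3; d F_2 = (0) du + (-2*v) dv
  For the z component: f_3(F) = -4*u^2 - 2; d F_3 = (-v) du + (-u + 8*v) dv
Combining and collecting du, dv coefficients:
  coeff of du: 16*u^3 + 4*u^2*v + 2*v
  coeff of dv: 4*u^3 - 32*u^2*v + 2*u - 10*v
F^* omega = (16*u^3 + 4*u^2*v + 2*v) du + (4*u^3 - 32*u^2*v + 2*u - 10*v) dv.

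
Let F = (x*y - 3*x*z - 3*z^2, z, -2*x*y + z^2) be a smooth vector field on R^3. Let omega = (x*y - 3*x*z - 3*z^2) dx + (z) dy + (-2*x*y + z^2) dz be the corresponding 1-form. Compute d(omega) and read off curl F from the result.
d(omega) = (-2*x - 1) dy ∧ dz + (-3*x + 2*y - 6*z) dz ∧ dx + (-x) dx ∧ dy; curl F = (-2*x - 1, -3*x + 2*y - 6*z, -x)

d omega = sum_{i<j} (∂f_j/∂x_i - ∂f_i/∂x_j) dx_i ∧ dx_j. Under the identification (dy ∧ dz, dz ∧ dx, dx ∧ dy) ↔ (e_x, e_y, e_z), the coefficients are exactly the components of curl F. Compute:
  ∂R/∂y - ∂Q/∂z = (-2*x) - (1) = -2*x - 1
  ∂P/∂z - ∂R/∂x = (-3*x - 6*z) - (-2*y) = -3*x + 2*y - 6*z
  ∂Q/∂x - ∂P/∂y = (0) - (x) = -x.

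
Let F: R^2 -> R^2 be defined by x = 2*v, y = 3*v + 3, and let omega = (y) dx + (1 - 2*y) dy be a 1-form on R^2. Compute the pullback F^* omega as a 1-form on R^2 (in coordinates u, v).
F^* omega = (-12*v - 9) dv

Using F^*(f dg) = (f ∘ F) d(g ∘ F), substitute each coordinate x_i by F_i(u, v) in f_i, and replace dx_i by d F_i = (∂F_i/∂u) du + (∂F_i/∂v) dv.
  For the x component: f_1(F) = 3*v + 3; d F_1 = (0) du + (2) dv
  For the y component: f_2(F) = -6*v - 5; d F_2 = (0) du + (3) dv
Combining and collecting du, dv coefficients:
  coeff of du: 0
  coeff of dv: -12*v - 9
F^* omega = (-12*v - 9) dv.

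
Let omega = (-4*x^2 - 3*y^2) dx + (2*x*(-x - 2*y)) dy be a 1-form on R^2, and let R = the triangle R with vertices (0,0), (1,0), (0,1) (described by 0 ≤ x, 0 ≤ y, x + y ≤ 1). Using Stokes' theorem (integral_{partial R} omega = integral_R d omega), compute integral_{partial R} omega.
integral_(partial R) omega = -1/3

Stokes: integral_partial_R omega = integral_R d omega with d omega = (∂Q/∂x - ∂P/∂y) dx ∧ dy.
  ∂Q/∂x = -4*x - 4*y
  ∂P/∂y = -6*y
  integrand = ∂Q/∂x - ∂P/∂y = -4*x + 2*y.
Integrating over R: integral_0^1 integral_0^{1-x} (-4*x + 2*y) dy dx = -1/3.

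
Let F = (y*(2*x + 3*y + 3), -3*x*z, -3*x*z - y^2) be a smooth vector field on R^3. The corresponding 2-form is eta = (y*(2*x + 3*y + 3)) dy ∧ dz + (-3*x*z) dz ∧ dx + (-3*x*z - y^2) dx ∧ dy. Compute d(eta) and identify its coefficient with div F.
d(eta) = (-3*x + 2*y) dx ∧ dy ∧ dz; div F = -3*x + 2*y

For a 2-form in R^3 of the form above, applying d gives a 3-form with coefficient ∂P/∂x + ∂Q/∂y + ∂R/∂z:
  ∂P/∂x = 2*y
  ∂Q/∂y = 0
  ∂R/∂z = -3*x
Sum = -3*x + 2*y, which is exactly div F.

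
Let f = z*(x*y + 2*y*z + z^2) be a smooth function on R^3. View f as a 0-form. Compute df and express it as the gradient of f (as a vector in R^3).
df = (y*z) dx + (z*(x + 2*z)) dy + (x*y + 4*y*z + 3*z^2) dz; grad f = (y*z, z*(x + 2*z), x*y + 4*y*z + 3*z^2)

For a 0-form f, d f = (∂f/∂x) dx + (∂f/∂y) dy + (∂f/∂z) dz. The components of the vector representation are exactly the entries of grad f in Cartesian coordinates:
  ∂f/∂x = y*z
  ∂f/∂y = z*(x + 2*z)
  ∂f/∂z = x*y + 4*y*z + 3*z^2.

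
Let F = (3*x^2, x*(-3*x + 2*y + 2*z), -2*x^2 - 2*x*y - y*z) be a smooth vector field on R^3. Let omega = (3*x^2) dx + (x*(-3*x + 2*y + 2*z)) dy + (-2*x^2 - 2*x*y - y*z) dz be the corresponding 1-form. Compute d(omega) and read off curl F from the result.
d(omega) = (-4*x - z) dy ∧ dz + (4*x + 2*y) dz ∧ dx + (-6*x + 2*y + 2*z) dx ∧ dy; curl F = (-4*x - z, 4*x + 2*y, -6*x + 2*y + 2*z)

d omega = sum_{i<j} (∂f_j/∂x_i - ∂f_i/∂x_j) dx_i ∧ dx_j. Under the identification (dy ∧ dz, dz ∧ dx, dx ∧ dy) ↔ (e_x, e_y, e_z), the coefficients are exactly the components of curl F. Compute:
  ∂R/∂y - ∂Q/∂z = (-2*x - z) - (2*x) = -4*x - z
  ∂P/∂z - ∂R/∂x = (0) - (-4*x - 2*y) = 4*x + 2*y
  ∂Q/∂x - ∂P/∂y = (-6*x + 2*y + 2*z) - (0) = -6*x + 2*y + 2*z.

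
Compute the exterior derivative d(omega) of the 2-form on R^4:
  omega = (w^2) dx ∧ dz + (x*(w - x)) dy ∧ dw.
d(omega) = (2*w) dx ∧ dz ∧ dw + (w - 2*x) dx ∧ dy ∧ dw

For a 2-form omega = sum_{i<j} g_{ij} dx_i ∧ dx_j, the exterior derivative is
  d(omega) = sum_{i<j} d(g_{ij}) ∧ dx_i ∧ dx_j = sum_{i<j, k} (∂g_{ij}/∂x_k) dx_k ∧ dx_i ∧ dx_j.
Expand each term, using dx_k ∧ dx_i ∧ dx_j = sgn(permutation) dx_{(a)} ∧ dx_{(b)} ∧ dx_{(c)} with (a < b < c) sorted:
  d(w^2) includes (∂/∂w)(w^2) dw = (2*w) dw, which multiplied by dx ∧ dz gives (2*w) dx ∧ dz ∧ dw
  d(x*(w - x)) includes (∂/∂x)(x*(w - x)) dx = (w - 2*x) dx, which multiplied by dy ∧ dw gives (w - 2*x) dx ∧ dy ∧ dw
Collecting like 3-forms: d(omega) = (2*w) dx ∧ dz ∧ dw + (w - 2*x) dx ∧ dy ∧ dw.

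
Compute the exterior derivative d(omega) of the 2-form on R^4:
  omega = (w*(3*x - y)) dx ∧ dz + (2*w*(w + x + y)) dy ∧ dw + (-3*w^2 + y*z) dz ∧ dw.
d(omega) = (w) dx ∧ dy ∧ dz + (3*x - y) dx ∧ dz ∧ dw + (2*w) dx ∧ dy ∧ dw + (z) dy ∧ dz ∧ dw

For a 2-form omega = sum_{i<j} g_{ij} dx_i ∧ dx_j, the exterior derivative is
  d(omega) = sum_{i<j} d(g_{ij}) ∧ dx_i ∧ dx_j = sum_{i<j, k} (∂g_{ij}/∂x_k) dx_k ∧ dx_i ∧ dx_j.
Expand each term, using dx_k ∧ dx_i ∧ dx_j = sgn(permutation) dx_{(a)} ∧ dx_{(b)} ∧ dx_{(c)} with (a < b < c) sorted:
  d(w*(3*x - y)) includes (∂/∂y)(w*(3*x - y)) dy = (-w) dy, which multiplied by dx ∧ dz gives (w) dx ∧ dy ∧ dz
  d(w*(3*x - y)) includes (∂/∂w)(w*(3*x - y)) dw = (3*x - y) dw, which multiplied by dx ∧ dz gives (3*x - y) dx ∧ dz ∧ dw
  d(2*w*(w + x + y)) includes (∂/∂x)(2*w*(w + x + y)) dx = (2*w) dx, which multiplied by dy ∧ dw gives (2*w) dx ∧ dy ∧ dw
  d(-3*w^2 + y*z) includes (∂/∂y)(-3*w^2 + y*z) dy = (z) dy, which multiplied by dz ∧ dw gives (z) dy ∧ dz ∧ dw
Collecting like 3-forms: d(omega) = (w) dx ∧ dy ∧ dz + (3*x - y) dx ∧ dz ∧ dw + (2*w) dx ∧ dy ∧ dw + (z) dy ∧ dz ∧ dw.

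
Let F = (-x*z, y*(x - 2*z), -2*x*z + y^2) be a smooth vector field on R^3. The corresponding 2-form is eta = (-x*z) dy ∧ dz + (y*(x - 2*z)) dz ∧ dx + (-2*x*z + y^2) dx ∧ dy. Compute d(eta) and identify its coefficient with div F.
d(eta) = (-x - 3*z) dx ∧ dy ∧ dz; div F = -x - 3*z

For a 2-form in R^3 of the form above, applying d gives a 3-form with coefficient ∂P/∂x + ∂Q/∂y + ∂R/∂z:
  ∂P/∂x = -z
  ∂Q/∂y = x - 2*z
  ∂R/∂z = -2*x
Sum = -x - 3*z, which is exactly div F.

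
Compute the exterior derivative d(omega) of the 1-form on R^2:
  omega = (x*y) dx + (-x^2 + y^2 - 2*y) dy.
d(omega) = (-3*x) dx ∧ dy

For a 1-form omega = sum_i f_i dx_i, the exterior derivative is
  d(omega) = sum_{i < j} (∂f_j/∂x_i - ∂f_i/∂x_j) dx_i ∧ dx_j.
  coefficient of dx ∧ dy: ∂f_2/∂x - ∂f_1/∂y = ∂(-x^2 + y^2 - 2*y)/∂x - ∂(x*y)/∂y = -3*x
Assembling: d(omega) = (-3*x) dx ∧ dy.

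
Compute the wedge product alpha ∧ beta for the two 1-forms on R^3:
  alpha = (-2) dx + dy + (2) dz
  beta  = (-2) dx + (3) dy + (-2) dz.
alpha ∧ beta = (-4) dx ∧ dy + (8) dx ∧ dz + (-8) dy ∧ dz

Distribute the wedge, using dx_i ∧ dx_j = -dx_j ∧ dx_i and dx_i ∧ dx_i = 0. For each pair (i, j) with i < j, the coefficient of dx_i ∧ dx_j in alpha ∧ beta is (alpha_i * beta_j - alpha_j * beta_i). Collecting: alpha ∧ beta = (-4) dx ∧ dy + (8) dx ∧ dz + (-8) dy ∧ dz.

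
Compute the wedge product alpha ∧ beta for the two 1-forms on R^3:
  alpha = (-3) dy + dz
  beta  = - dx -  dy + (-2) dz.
alpha ∧ beta = (-3) dx ∧ dy + (7) dy ∧ dz + (1) dx ∧ dz

Distribute the wedge, using dx_i ∧ dx_j = -dx_j ∧ dx_i and dx_i ∧ dx_i = 0. For each pair (i, j) with i < j, the coefficient of dx_i ∧ dx_j in alpha ∧ beta is (alpha_i * beta_j - alpha_j * beta_i). Collecting: alpha ∧ beta = (-3) dx ∧ dy + (7) dy ∧ dz + (1) dx ∧ dz.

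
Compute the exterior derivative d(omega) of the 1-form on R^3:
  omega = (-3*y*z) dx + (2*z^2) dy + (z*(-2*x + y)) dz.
d(omega) = (3*z) dx ∧ dy + (3*y - 2*z) dx ∧ dz + (-3*z) dy ∧ dz

For a 1-form omega = sum_i f_i dx_i, the exterior derivative is
  d(omega) = sum_{i < j} (∂f_j/∂x_i - ∂f_i/∂x_j) dx_i ∧ dx_j.
  coefficient of dx ∧ dy: ∂f_2/∂x - ∂f_1/∂y = ∂(2*z^2)/∂x - ∂(-3*y*z)/∂y = 3*z
  coefficient of dx ∧ dz: ∂f_3/∂x - ∂f_1/∂z = ∂(z*(-2*x + y))/∂x - ∂(-3*y*z)/∂z = 3*y - 2*z
  coefficient of dy ∧ dz: ∂f_3/∂y - ∂f_2/∂z = ∂(z*(-2*x + y))/∂y - ∂(2*z^2)/∂z = -3*z
Assembling: d(omega) = (3*z) dx ∧ dy + (3*y - 2*z) dx ∧ dz + (-3*z) dy ∧ dz.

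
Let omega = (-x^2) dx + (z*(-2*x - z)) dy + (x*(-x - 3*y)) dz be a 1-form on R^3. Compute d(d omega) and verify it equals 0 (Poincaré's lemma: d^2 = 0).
d(d omega) = 0

Step 1: d omega = sum_{i<j} (∂f_j/∂x_i - ∂f_i/∂x_j) dx_i ∧ dx_j:
  coeff of dx ∧ dy: -2*z
  coeff of dx ∧ dz: -2*x - 3*y
  coeff of dy ∧ dz: -x + 2*z
Step 2: Apply d again to each 2-form coefficient. The only possible 3-form in R^3 is dx ∧ dy ∧ dz, with coefficient
  ∂(coeff of dy∧dz)/∂x - ∂(coeff of dx∧dz)/∂y + ∂(coeff of dx∧dy)/∂z
  = ∂/∂x (-x + 2*z) - ∂/∂y (-2*x - 3*y) + ∂/∂z (-2*z).
Each of these terms simplifies to sums of mixed partials that cancel in pairs. The result is 0 (by equality of mixed partials for smooth functions — Schwarz / Clairaut).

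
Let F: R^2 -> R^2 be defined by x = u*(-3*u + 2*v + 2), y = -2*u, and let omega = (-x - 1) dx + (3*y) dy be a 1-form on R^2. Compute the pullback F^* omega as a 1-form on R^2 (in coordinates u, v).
F^* omega = (-18*u^3 + 18*u^2*v + 18*u^2 - 4*u*v^2 - 8*u*v + 14*u - 2*v - 2) du + (2*u*(3*u^2 - 2*u*v - 2*u - 1)) dv

Using F^*(f dg) = (f ∘ F) d(g ∘ F), substitute each coordinate x_i by F_i(u, v) in f_i, and replace dx_i by d F_i = (∂F_i/∂u) du + (∂F_i/∂v) dv.
  For the x component: f_1(F) = 3*u^2 - 2*u*v - 2*u - 1; d F_1 = (-6*u + 2*v + 2) du + (2*u) dv
  For the y component: f_2(F) = -6*u; d F_2 = (-2) du + (0) dv
Combining and collecting du, dv coefficients:
  coeff of du: -18*u^3 + 18*u^2*v + 18*u^2 - 4*u*v^2 - 8*u*v + 14*u - 2*v - 2
  coeff of dv: 2*u*(3*u^2 - 2*u*v - 2*u - 1)
F^* omega = (-18*u^3 + 18*u^2*v + 18*u^2 - 4*u*v^2 - 8*u*v + 14*u - 2*v - 2) du + (2*u*(3*u^2 - 2*u*v - 2*u - 1)) dv.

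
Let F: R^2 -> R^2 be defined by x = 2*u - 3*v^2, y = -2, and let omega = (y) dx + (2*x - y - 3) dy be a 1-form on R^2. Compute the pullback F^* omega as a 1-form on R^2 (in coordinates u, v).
F^* omega = (-4) du + (12*v) dv

Using F^*(f dg) = (f ∘ F) d(g ∘ F), substitute each coordinate x_i by F_i(u, v) in f_i, and replace dx_i by d F_i = (∂F_i/∂u) du + (∂F_i/∂v) dv.
  For the x component: f_1(F) = -2; d F_1 = (2) du + (-6*v) dv
  For the y component: f_2(F) = 4*u - 6*v^2 - 1; d F_2 = (0) du + (0) dv
Combining and collecting du, dv coefficients:
  coeff of du: -4
  coeff of dv: 12*v
F^* omega = (-4) du + (12*v) dv.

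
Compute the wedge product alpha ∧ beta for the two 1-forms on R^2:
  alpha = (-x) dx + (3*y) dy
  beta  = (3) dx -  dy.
alpha ∧ beta = (x - 9*y) dx ∧ dy

Distribute the wedge, using dx_i ∧ dx_j = -dx_j ∧ dx_i and dx_i ∧ dx_i = 0. For each pair (i, j) with i < j, the coefficient of dx_i ∧ dx_j in alpha ∧ beta is (alpha_i * beta_j - alpha_j * beta_i). Collecting: alpha ∧ beta = (x - 9*y) dx ∧ dy.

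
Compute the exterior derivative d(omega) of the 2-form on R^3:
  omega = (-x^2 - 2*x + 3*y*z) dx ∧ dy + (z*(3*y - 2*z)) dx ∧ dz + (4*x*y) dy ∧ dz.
d(omega) = (7*y - 3*z) dx ∧ dy ∧ dz

For a 2-form omega = sum_{i<j} g_{ij} dx_i ∧ dx_j, the exterior derivative is
  d(omega) = sum_{i<j} d(g_{ij}) ∧ dx_i ∧ dx_j = sum_{i<j, k} (∂g_{ij}/∂x_k) dx_k ∧ dx_i ∧ dx_j.
Expand each term, using dx_k ∧ dx_i ∧ dx_j = sgn(permutation) dx_{(a)} ∧ dx_{(b)} ∧ dx_{(c)} with (a < b < c) sorted:
  d(-x^2 - 2*x + 3*y*z) includes (∂/∂z)(-x^2 - 2*x + 3*y*z) dz = (3*y) dz, which multiplied by dx ∧ dy gives (3*y) dx ∧ dy ∧ dz
  d(z*(3*y - 2*z)) includes (∂/∂y)(z*(3*y - 2*z)) dy = (3*z) dy, which multiplied by dx ∧ dz gives (-3*z) dx ∧ dy ∧ dz
  d(4*x*y) includes (∂/∂x)(4*x*y) dx = (4*y) dx, which multiplied by dy ∧ dz gives (4*y) dx ∧ dy ∧ dz
Collecting like 3-forms: d(omega) = (7*y - 3*z) dx ∧ dy ∧ dz.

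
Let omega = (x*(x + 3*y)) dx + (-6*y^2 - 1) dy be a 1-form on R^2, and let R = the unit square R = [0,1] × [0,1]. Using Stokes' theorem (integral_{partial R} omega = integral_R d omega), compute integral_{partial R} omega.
integral_(partial R) omega = -3/2

Stokes: integral_partial_R omega = integral_R d omega with d omega = (∂Q/∂x - ∂P/∂y) dx ∧ dy.
  ∂Q/∂x = 0
  ∂P/∂y = 3*x
  integrand = ∂Q/∂x - ∂P/∂y = -3*x.
Integrating over R: integral_0^1 integral_0^1 (-3*x) dx dy = -3/2.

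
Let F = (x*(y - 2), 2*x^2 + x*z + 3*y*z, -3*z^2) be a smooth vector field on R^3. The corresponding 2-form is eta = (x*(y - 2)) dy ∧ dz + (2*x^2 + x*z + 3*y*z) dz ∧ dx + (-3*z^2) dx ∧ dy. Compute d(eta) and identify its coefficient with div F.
d(eta) = (y - 3*z - 2) dx ∧ dy ∧ dz; div F = y - 3*z - 2

For a 2-form in R^3 of the form above, applying d gives a 3-form with coefficient ∂P/∂x + ∂Q/∂y + ∂R/∂z:
  ∂P/∂x = y - 2
  ∂Q/∂y = 3*z
  ∂R/∂z = -6*z
Sum = y - 3*z - 2, which is exactly div F.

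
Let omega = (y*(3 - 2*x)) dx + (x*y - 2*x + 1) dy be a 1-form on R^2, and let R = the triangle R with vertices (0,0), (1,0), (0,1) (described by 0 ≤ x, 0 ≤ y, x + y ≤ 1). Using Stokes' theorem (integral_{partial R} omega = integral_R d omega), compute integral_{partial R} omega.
integral_(partial R) omega = -2

Stokes: integral_partial_R omega = integral_R d omega with d omega = (∂Q/∂x - ∂P/∂y) dx ∧ dy.
  ∂Q/∂x = y - 2
  ∂P/∂y = 3 - 2*x
  integrand = ∂Q/∂x - ∂P/∂y = 2*x + y - 5.
Integrating over R: integral_0^1 integral_0^{1-x} (2*x + y - 5) dy dx = -2.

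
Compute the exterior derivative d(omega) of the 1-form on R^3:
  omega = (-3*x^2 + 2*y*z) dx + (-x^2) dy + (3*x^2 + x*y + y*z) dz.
d(omega) = (-2*x - 2*z) dx ∧ dy + (6*x - y) dx ∧ dz + (x + z) dy ∧ dz

For a 1-form omega = sum_i f_i dx_i, the exterior derivative is
  d(omega) = sum_{i < j} (∂f_j/∂x_i - ∂f_i/∂x_j) dx_i ∧ dx_j.
  coefficient of dx ∧ dy: ∂f_2/∂x - ∂f_1/∂y = ∂(-x^2)/∂x - ∂(-3*x^2 + 2*y*z)/∂y = -2*x - 2*z
  coefficient of dx ∧ dz: ∂f_3/∂x - ∂f_1/∂z = ∂(3*x^2 + x*y + y*z)/∂x - ∂(-3*x^2 + 2*y*z)/∂z = 6*x - y
  coefficient of dy ∧ dz: ∂f_3/∂y - ∂f_2/∂z = ∂(3*x^2 + x*y + y*z)/∂y - ∂(-x^2)/∂z = x + z
Assembling: d(omega) = (-2*x - 2*z) dx ∧ dy + (6*x - y) dx ∧ dz + (x + z) dy ∧ dz.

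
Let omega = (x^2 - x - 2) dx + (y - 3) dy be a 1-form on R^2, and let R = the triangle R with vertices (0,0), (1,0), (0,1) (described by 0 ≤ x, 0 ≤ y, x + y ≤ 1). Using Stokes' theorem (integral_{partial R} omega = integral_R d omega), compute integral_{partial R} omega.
integral_(partial R) omega = 0

Stokes: integral_partial_R omega = integral_R d omega with d omega = (∂Q/∂x - ∂P/∂y) dx ∧ dy.
  ∂Q/∂x = 0
  ∂P/∂y = 0
  integrand = ∂Q/∂x - ∂P/∂y = 0.
Integrating over R: integral_0^1 integral_0^{1-x} (0) dy dx = 0.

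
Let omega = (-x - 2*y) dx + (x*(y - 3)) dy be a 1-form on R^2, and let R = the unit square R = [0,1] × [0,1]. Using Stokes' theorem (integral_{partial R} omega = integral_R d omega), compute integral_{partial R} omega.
integral_(partial R) omega = -1/2

Stokes: integral_partial_R omega = integral_R d omega with d omega = (∂Q/∂x - ∂P/∂y) dx ∧ dy.
  ∂Q/∂x = y - 3
  ∂P/∂y = -2
  integrand = ∂Q/∂x - ∂P/∂y = y - 1.
Integrating over R: integral_0^1 integral_0^1 (y - 1) dx dy = -1/2.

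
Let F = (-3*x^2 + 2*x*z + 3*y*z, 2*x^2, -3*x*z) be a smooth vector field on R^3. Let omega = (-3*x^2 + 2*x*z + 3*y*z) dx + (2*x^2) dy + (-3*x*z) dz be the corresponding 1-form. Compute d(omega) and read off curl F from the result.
d(omega) = (0) dy ∧ dz + (2*x + 3*y + 3*z) dz ∧ dx + (4*x - 3*z) dx ∧ dy; curl F = (0, 2*x + 3*y + 3*z, 4*x - 3*z)

d omega = sum_{i<j} (∂f_j/∂x_i - ∂f_i/∂x_j) dx_i ∧ dx_j. Under the identification (dy ∧ dz, dz ∧ dx, dx ∧ dy) ↔ (e_x, e_y, e_z), the coefficients are exactly the components of curl F. Compute:
  ∂R/∂y - ∂Q/∂z = (0) - (0) = 0
  ∂P/∂z - ∂R/∂x = (2*x + 3*y) - (-3*z) = 2*x + 3*y + 3*z
  ∂Q/∂x - ∂P/∂y = (4*x) - (3*z) = 4*x - 3*z.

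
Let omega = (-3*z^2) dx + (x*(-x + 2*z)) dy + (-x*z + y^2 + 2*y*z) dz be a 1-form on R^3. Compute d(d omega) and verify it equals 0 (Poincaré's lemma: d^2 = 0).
d(d omega) = 0

Step 1: d omega = sum_{i<j} (∂f_j/∂x_i - ∂f_i/∂x_j) dx_i ∧ dx_j:
  coeff of dx ∧ dy: -2*x + 2*z
  coeff of dx ∧ dz: 5*z
  coeff of dy ∧ dz: -2*x + 2*y + 2*z
Step 2: Apply d again to each 2-form coefficient. The only possible 3-form in R^3 is dx ∧ dy ∧ dz, with coefficient
  ∂(coeff of dy∧dz)/∂x - ∂(coeff of dx∧dz)/∂y + ∂(coeff of dx∧dy)/∂z
  = ∂/∂x (-2*x + 2*y + 2*z) - ∂/∂y (5*z) + ∂/∂z (-2*x + 2*z).
Each of these terms simplifies to sums of mixed partials that cancel in pairs. The result is 0 (by equality of mixed partials for smooth functions — Schwarz / Clairaut).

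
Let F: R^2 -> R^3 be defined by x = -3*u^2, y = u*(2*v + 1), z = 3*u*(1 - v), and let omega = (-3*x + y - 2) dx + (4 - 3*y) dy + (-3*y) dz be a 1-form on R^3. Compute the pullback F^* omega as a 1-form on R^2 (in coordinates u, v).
F^* omega = (-54*u^3 - 12*u^2*v - 6*u^2 + 6*u*v^2 - 21*u*v + 8*v + 4) du + (u*(6*u*v + 3*u + 8)) dv

Using F^*(f dg) = (f ∘ F) d(g ∘ F), substitute each coordinate x_i by F_i(u, v) in f_i, and replace dx_i by d F_i = (∂F_i/∂u) du + (∂F_i/∂v) dv.
  For the x component: f_1(F) = 9*u^2 + 2*u*v + u - 2; d F_1 = (-6*u) du + (0) dv
  For the y component: f_2(F) = -6*u*v - 3*u + 4; d F_2 = (2*v + 1) du + (2*u) dv
  For the z component: f_3(F) = 3*u*(-2*v - 1); d F_3 = (3 - 3*v) du + (-3*u) dv
Combining and collecting du, dv coefficients:
  coeff of du: -54*u^3 - 12*u^2*v - 6*u^2 + 6*u*v^2 - 21*u*v + 8*v + 4
  coeff of dv: u*(6*u*v + 3*u + 8)
F^* omega = (-54*u^3 - 12*u^2*v - 6*u^2 + 6*u*v^2 - 21*u*v + 8*v + 4) du + (u*(6*u*v + 3*u + 8)) dv.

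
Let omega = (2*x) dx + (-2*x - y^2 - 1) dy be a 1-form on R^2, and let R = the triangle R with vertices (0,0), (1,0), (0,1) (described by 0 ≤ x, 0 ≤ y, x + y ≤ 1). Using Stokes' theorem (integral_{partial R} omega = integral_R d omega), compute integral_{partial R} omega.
integral_(partial R) omega = -1

Stokes: integral_partial_R omega = integral_R d omega with d omega = (∂Q/∂x - ∂P/∂y) dx ∧ dy.
  ∂Q/∂x = -2
  ∂P/∂y = 0
  integrand = ∂Q/∂x - ∂P/∂y = -2.
Integrating over R: integral_0^1 integral_0^{1-x} (-2) dy dx = -1.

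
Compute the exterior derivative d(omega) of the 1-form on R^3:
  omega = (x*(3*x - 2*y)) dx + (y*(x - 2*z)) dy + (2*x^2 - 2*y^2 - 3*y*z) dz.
d(omega) = (2*x + y) dx ∧ dy + (4*x) dx ∧ dz + (-2*y - 3*z) dy ∧ dz

For a 1-form omega = sum_i f_i dx_i, the exterior derivative is
  d(omega) = sum_{i < j} (∂f_j/∂x_i - ∂f_i/∂x_j) dx_i ∧ dx_j.
  coefficient of dx ∧ dy: ∂f_2/∂x - ∂f_1/∂y = ∂(y*(x - 2*z))/∂x - ∂(x*(3*x - 2*y))/∂y = 2*x + y
  coefficient of dx ∧ dz: ∂f_3/∂x - ∂f_1/∂z = ∂(2*x^2 - 2*y^2 - 3*y*z)/∂x - ∂(x*(3*x - 2*y))/∂z = 4*x
  coefficient of dy ∧ dz: ∂f_3/∂y - ∂f_2/∂z = ∂(2*x^2 - 2*y^2 - 3*y*z)/∂y - ∂(y*(x - 2*z))/∂z = -2*y - 3*z
Assembling: d(omega) = (2*x + y) dx ∧ dy + (4*x) dx ∧ dz + (-2*y - 3*z) dy ∧ dz.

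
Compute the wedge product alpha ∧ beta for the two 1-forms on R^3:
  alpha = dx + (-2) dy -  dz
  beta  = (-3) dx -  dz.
alpha ∧ beta = (-4) dx ∧ dz + (-6) dx ∧ dy + (2) dy ∧ dz

Distribute the wedge, using dx_i ∧ dx_j = -dx_j ∧ dx_i and dx_i ∧ dx_i = 0. For each pair (i, j) with i < j, the coefficient of dx_i ∧ dx_j in alpha ∧ beta is (alpha_i * beta_j - alpha_j * beta_i). Collecting: alpha ∧ beta = (-4) dx ∧ dz + (-6) dx ∧ dy + (2) dy ∧ dz.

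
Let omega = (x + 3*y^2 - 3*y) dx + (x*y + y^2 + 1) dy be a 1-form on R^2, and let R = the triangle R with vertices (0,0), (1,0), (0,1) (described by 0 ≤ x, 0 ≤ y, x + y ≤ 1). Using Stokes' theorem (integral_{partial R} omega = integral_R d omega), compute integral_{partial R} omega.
integral_(partial R) omega = 2/3

Stokes: integral_partial_R omega = integral_R d omega with d omega = (∂Q/∂x - ∂P/∂y) dx ∧ dy.
  ∂Q/∂x = y
  ∂P/∂y = 6*y - 3
  integrand = ∂Q/∂x - ∂P/∂y = 3 - 5*y.
Integrating over R: integral_0^1 integral_0^{1-x} (3 - 5*y) dy dx = 2/3.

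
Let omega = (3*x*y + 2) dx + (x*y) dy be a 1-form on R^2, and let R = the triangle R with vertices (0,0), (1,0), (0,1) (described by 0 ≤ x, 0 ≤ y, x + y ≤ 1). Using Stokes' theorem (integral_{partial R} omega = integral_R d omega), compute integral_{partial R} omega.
integral_(partial R) omega = -1/3

Stokes: integral_partial_R omega = integral_R d omega with d omega = (∂Q/∂x - ∂P/∂y) dx ∧ dy.
  ∂Q/∂x = y
  ∂P/∂y = 3*x
  integrand = ∂Q/∂x - ∂P/∂y = -3*x + y.
Integrating over R: integral_0^1 integral_0^{1-x} (-3*x + y) dy dx = -1/3.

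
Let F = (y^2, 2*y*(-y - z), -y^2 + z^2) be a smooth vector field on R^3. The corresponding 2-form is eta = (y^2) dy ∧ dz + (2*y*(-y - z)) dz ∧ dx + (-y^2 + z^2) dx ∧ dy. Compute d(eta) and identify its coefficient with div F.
d(eta) = (-4*y) dx ∧ dy ∧ dz; div F = -4*y

For a 2-form in R^3 of the form above, applying d gives a 3-form with coefficient ∂P/∂x + ∂Q/∂y + ∂R/∂z:
  ∂P/∂x = 0
  ∂Q/∂y = -4*y - 2*z
  ∂R/∂z = 2*z
Sum = -4*y, which is exactly div F.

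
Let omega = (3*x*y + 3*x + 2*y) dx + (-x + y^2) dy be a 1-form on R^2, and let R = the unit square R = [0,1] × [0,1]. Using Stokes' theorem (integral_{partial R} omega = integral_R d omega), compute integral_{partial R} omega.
integral_(partial R) omega = -9/2

Stokes: integral_partial_R omega = integral_R d omega with d omega = (∂Q/∂x - ∂P/∂y) dx ∧ dy.
  ∂Q/∂x = -1
  ∂P/∂y = 3*x + 2
  integrand = ∂Q/∂x - ∂P/∂y = -3*x - 3.
Integrating over R: integral_0^1 integral_0^1 (-3*x - 3) dx dy = -9/2.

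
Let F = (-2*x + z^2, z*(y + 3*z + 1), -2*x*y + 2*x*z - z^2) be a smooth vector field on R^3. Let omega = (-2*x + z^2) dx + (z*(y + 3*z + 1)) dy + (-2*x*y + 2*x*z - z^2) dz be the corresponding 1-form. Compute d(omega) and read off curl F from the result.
d(omega) = (-2*x - y - 6*z - 1) dy ∧ dz + (2*y) dz ∧ dx + (0) dx ∧ dy; curl F = (-2*x - y - 6*z - 1, 2*y, 0)

d omega = sum_{i<j} (∂f_j/∂x_i - ∂f_i/∂x_j) dx_i ∧ dx_j. Under the identification (dy ∧ dz, dz ∧ dx, dx ∧ dy) ↔ (e_x, e_y, e_z), the coefficients are exactly the components of curl F. Compute:
  ∂R/∂y - ∂Q/∂z = (-2*x) - (y + 6*z + 1) = -2*x - y - 6*z - 1
  ∂P/∂z - ∂R/∂x = (2*z) - (-2*y + 2*z) = 2*y
  ∂Q/∂x - ∂P/∂y = (0) - (0) = 0.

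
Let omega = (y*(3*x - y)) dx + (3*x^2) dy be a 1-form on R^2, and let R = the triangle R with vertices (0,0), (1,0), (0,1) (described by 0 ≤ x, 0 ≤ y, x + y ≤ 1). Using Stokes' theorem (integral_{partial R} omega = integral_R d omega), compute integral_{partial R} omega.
integral_(partial R) omega = 5/6

Stokes: integral_partial_R omega = integral_R d omega with d omega = (∂Q/∂x - ∂P/∂y) dx ∧ dy.
  ∂Q/∂x = 6*x
  ∂P/∂y = 3*x - 2*y
  integrand = ∂Q/∂x - ∂P/∂y = 3*x + 2*y.
Integrating over R: integral_0^1 integral_0^{1-x} (3*x + 2*y) dy dx = 5/6.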